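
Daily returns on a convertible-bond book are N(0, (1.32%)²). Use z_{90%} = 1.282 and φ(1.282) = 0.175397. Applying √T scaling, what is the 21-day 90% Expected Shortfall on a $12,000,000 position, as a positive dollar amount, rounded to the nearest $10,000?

σ_{21d} = 1.32% × √21 = 6.049%.
ES multiplier = φ(z)/(1−α) = 0.175397/0.1 = 1.754.
ES = 6.049% × 1.754 = 10.610%; on $12,000,000: $1,273,200.

$1,270,000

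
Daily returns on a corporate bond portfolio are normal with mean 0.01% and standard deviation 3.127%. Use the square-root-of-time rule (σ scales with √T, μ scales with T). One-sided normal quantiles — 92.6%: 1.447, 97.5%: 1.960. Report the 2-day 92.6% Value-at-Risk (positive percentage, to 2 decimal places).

σ_{2d} = 3.127% × √2 = 4.422%; μ_{2d} = 2 × 0.01% = 0.020%.
VaR = −(0.020%) + 1.447 × 4.422% = 6.379%.

6.38%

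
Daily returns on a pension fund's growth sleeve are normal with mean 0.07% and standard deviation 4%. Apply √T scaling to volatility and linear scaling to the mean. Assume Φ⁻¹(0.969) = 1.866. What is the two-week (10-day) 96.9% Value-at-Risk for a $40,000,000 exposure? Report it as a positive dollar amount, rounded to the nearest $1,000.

σ_{10d} = 4% × √10 = 12.649%; μ_{10d} = 10 × 0.07% = 0.700%.
VaR = −(0.700%) + 1.866 × 12.649% = 22.903%.
On $40,000,000: 0.22903 × $40,000,000 = $9,161,200.

$9,161,000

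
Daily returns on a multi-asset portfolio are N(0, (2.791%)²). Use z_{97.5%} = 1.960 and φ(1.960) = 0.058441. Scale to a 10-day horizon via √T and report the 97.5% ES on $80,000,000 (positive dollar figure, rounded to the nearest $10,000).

σ_{10d} = 2.791% × √10 = 8.826%.
ES multiplier = φ(z)/(1−α) = 0.058441/0.025 = 2.338.
ES = 8.826% × 2.338 = 20.635%; on $80,000,000: $16,508,000.

$16,510,000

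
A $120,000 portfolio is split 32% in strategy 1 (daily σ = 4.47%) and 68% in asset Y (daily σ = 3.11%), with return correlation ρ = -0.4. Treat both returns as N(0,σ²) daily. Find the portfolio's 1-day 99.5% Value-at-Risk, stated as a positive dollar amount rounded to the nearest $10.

$6,260

σ_p² = 0.32²·4.47² + 0.68²·3.11² + 2·-0.4·0.32·0.68·4.47·3.11 = 4.0984 (%²).
σ_p = √4.0984 = 2.024%.
At 99.5%, z = 2.576.
VaR = 2.576 × 2.024% = 5.214%; on $120,000 that is $6,257.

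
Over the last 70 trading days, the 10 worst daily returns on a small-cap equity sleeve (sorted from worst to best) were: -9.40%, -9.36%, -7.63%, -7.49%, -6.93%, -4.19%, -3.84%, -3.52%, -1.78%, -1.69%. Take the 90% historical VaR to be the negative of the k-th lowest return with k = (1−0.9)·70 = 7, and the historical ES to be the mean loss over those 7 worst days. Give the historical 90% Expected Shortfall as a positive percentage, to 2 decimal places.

The 7 worst returns sum to -48.84%.
ES = −(-48.84%) / 7 = 6.9771…% ≈ 6.98%.

6.98%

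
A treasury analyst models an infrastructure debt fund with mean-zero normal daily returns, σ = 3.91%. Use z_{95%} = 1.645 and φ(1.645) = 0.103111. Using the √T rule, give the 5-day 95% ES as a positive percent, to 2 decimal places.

18.03%

σ_{5d} = 3.91% × √5 = 8.743%.
ES multiplier = φ(z)/(1−α) = 0.103111/0.05 = 2.062.
ES = 8.743% × 2.062 = 18.028%.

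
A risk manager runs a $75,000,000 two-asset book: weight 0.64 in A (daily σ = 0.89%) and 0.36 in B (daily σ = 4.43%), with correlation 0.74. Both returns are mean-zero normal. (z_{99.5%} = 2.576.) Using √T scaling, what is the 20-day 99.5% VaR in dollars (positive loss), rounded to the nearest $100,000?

$17,700,000

σ_p = √(0.64²·0.89² + 0.36²·4.43² + 2·0.74·0.64·0.36·0.89·4.43) = 2.052%.
σ_{20d} = 2.052% × √20 = 9.177%.
VaR = 2.576 × 9.177% = 23.640%; on $75,000,000 that is $17,730,000.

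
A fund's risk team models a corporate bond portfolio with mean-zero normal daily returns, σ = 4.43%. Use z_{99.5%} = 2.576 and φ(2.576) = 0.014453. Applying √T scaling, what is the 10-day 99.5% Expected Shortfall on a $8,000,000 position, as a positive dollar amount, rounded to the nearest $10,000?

σ_{10d} = 4.43% × √10 = 14.009%.
ES multiplier = φ(z)/(1−α) = 0.014453/0.005 = 2.891.
ES = 14.009% × 2.891 = 40.500%; on $8,000,000: $3,240,000.

$3,240,000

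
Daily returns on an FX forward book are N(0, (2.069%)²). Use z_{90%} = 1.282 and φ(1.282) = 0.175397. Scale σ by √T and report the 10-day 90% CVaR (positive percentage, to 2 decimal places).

11.48%

σ_{10d} = 2.069% × √10 = 6.543%.
ES multiplier = φ(z)/(1−α) = 0.175397/0.1 = 1.754.
ES = 6.543% × 1.754 = 11.476%.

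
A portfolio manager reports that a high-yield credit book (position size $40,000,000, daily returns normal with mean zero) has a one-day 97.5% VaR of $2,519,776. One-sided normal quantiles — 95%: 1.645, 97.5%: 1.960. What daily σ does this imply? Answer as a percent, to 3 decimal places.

VaR as a fraction: $2,519,776 / $40,000,000 = 6.299%.
σ = VaR / z = 6.299% / 1.960 = 3.214%.

3.214%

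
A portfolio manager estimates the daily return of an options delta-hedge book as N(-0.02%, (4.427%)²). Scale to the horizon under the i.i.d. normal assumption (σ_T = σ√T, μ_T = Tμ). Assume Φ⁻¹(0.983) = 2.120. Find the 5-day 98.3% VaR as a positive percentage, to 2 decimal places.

σ_{5d} = 4.427% × √5 = 9.899%; μ_{5d} = 5 × -0.02% = -0.100%.
VaR = −(-0.100%) + 2.120 × 9.899% = 21.086%.

21.09%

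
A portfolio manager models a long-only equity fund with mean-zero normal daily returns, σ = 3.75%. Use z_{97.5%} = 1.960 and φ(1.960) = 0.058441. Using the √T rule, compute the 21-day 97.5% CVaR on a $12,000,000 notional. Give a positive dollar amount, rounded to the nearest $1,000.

$4,821,000

σ_{21d} = 3.75% × √21 = 17.185%.
ES multiplier = φ(z)/(1−α) = 0.058441/0.025 = 2.338.
ES = 17.185% × 2.338 = 40.179%; on $12,000,000: $4,821,480.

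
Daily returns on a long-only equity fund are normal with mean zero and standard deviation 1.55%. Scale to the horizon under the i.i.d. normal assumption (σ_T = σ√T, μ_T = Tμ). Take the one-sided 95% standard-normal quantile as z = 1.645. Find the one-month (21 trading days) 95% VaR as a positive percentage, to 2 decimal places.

σ_{21d} = 1.55% × √21 = 7.103%.
VaR = 1.645 × 7.103% = 11.684%.

11.68%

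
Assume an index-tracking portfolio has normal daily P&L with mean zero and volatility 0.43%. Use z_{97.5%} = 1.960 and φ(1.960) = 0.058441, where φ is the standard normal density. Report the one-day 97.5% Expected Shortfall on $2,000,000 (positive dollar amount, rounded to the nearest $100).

$20,100

Tail multiplier: φ(z)/(1−α) = 0.058441 / 0.025 = 2.338.
ES = 0.43% × 2.338 = 1.005%.
On $2,000,000: 0.01005 × $2,000,000 = $20,100.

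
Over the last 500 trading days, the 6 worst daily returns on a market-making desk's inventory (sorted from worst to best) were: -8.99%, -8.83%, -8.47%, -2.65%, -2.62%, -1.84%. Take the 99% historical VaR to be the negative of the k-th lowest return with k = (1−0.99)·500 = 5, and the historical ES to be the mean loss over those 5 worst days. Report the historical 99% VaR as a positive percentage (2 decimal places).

2.62%

k = 5; the 5th lowest return is -2.62%, so VaR = 2.62%.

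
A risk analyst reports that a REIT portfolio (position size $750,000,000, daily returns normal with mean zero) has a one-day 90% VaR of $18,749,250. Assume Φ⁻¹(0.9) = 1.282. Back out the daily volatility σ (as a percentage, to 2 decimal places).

VaR as a fraction: $18,749,250 / $750,000,000 = 2.500%.
σ = VaR / z = 2.500% / 1.282 = 1.950%.

1.95%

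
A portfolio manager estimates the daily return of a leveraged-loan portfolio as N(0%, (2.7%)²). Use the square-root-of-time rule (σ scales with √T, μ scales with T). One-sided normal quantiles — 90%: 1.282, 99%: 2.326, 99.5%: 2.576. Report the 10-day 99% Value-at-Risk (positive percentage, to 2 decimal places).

19.86%

σ_{10d} = 2.7% × √10 = 8.538%.
VaR = 2.326 × 8.538% = 19.859%.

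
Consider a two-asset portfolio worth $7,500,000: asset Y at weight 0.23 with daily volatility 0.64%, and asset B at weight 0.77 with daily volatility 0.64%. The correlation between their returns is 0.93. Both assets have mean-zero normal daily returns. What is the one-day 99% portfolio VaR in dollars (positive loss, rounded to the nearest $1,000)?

$110,000

σ_p² = 0.23²·0.64² + 0.77²·0.64² + 2·0.93·0.23·0.77·0.64·0.64 = 0.3994 (%²).
σ_p = √0.3994 = 0.632%.
At 99%, z = 2.326.
VaR = 2.326 × 0.632% = 1.470%; on $7,500,000 that is $110,250.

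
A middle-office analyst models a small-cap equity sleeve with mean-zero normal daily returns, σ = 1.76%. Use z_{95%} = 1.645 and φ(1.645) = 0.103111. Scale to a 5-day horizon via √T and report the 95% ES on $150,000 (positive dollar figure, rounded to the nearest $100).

$12,200

σ_{5d} = 1.76% × √5 = 3.935%.
ES multiplier = φ(z)/(1−α) = 0.103111/0.05 = 2.062.
ES = 3.935% × 2.062 = 8.114%; on $150,000: $12,171.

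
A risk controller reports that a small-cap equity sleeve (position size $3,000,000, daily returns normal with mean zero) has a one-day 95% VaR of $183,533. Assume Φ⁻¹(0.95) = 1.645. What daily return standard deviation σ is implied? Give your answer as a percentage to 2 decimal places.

3.72%

VaR as a fraction: $183,533 / $3,000,000 = 6.118%.
σ = VaR / z = 6.118% / 1.645 = 3.719%.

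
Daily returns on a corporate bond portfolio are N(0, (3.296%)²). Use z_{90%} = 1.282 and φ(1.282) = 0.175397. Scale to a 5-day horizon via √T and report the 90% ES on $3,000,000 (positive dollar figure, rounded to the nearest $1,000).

$388,000

σ_{5d} = 3.296% × √5 = 7.370%.
ES multiplier = φ(z)/(1−α) = 0.175397/0.1 = 1.754.
ES = 7.370% × 1.754 = 12.927%; on $3,000,000: $387,810.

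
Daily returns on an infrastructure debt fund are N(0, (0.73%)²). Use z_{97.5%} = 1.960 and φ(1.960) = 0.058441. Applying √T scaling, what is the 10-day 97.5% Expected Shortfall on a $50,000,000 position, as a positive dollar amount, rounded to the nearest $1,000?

σ_{10d} = 0.73% × √10 = 2.308%.
ES multiplier = φ(z)/(1−α) = 0.058441/0.025 = 2.338.
ES = 2.308% × 2.338 = 5.396%; on $50,000,000: $2,698,000.

$2,698,000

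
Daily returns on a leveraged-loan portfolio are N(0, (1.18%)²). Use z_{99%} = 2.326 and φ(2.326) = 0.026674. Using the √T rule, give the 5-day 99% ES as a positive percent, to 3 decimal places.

7.038%

σ_{5d} = 1.18% × √5 = 2.639%.
ES multiplier = φ(z)/(1−α) = 0.026674/0.01 = 2.667.
ES = 2.639% × 2.667 = 7.038%.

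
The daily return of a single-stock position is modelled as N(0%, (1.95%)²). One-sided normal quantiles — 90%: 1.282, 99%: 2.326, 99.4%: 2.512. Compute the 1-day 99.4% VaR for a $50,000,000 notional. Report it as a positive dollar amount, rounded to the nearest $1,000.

VaR = z·σ = 2.512 × 1.95% = 4.898%.
On $50,000,000: 0.04898 × $50,000,000 = $2,449,000.

$2,449,000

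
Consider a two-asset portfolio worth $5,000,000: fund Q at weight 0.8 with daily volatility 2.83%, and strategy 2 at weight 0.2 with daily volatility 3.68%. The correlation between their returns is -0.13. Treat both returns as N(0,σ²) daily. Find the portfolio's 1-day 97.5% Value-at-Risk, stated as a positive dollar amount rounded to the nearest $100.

σ_p² = 0.8²·2.83² + 0.2²·3.68² + 2·-0.13·0.8·0.2·2.83·3.68 = 5.2342 (%²).
σ_p = √5.2342 = 2.288%.
At 97.5%, z = 1.960.
VaR = 1.960 × 2.288% = 4.484%; on $5,000,000 that is $224,200.

$224,200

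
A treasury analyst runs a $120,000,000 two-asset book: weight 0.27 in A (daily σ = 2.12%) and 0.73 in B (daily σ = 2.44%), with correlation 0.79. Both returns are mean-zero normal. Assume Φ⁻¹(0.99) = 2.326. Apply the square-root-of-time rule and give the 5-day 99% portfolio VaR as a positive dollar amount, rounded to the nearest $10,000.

$14,110,000

σ_p = √(0.27²·2.12² + 0.73²·2.44² + 2·0.79·0.27·0.73·2.12·2.44) = 2.261%.
σ_{5d} = 2.261% × √5 = 5.056%.
VaR = 2.326 × 5.056% = 11.760%; on $120,000,000 that is $14,112,000.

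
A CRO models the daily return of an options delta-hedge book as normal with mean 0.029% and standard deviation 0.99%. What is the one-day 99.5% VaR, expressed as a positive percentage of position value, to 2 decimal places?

At 99.5% one-sided, z = 2.576.
VaR = −μ + z·σ = −(0.029%) + 2.576 × 0.99% = 2.521%.

2.52%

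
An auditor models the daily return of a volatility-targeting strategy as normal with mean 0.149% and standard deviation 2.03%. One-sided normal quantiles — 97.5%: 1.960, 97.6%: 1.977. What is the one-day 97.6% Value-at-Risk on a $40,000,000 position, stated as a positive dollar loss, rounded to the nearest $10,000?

$1,550,000

VaR = −μ + z·σ = −(0.149%) + 1.977 × 2.03% = 3.864%.
On $40,000,000: 0.03864 × $40,000,000 = $1,545,600.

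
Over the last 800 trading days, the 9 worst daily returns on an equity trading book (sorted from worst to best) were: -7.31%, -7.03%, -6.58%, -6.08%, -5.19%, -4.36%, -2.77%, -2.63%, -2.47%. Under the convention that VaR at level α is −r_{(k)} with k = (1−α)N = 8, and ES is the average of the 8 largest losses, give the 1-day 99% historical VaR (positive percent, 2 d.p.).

k = 8; the 8th lowest return is -2.63%, so VaR = 2.63%.

2.63%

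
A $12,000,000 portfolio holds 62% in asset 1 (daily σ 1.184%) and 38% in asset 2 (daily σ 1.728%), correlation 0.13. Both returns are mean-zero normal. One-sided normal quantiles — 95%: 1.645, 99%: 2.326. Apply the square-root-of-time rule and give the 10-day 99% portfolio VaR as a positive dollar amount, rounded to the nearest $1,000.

$924,000

σ_p = √(0.62²·1.184² + 0.38²·1.728² + 2·0.13·0.62·0.38·1.184·1.728) = 1.047%.
σ_{10d} = 1.047% × √10 = 3.311%.
VaR = 2.326 × 3.311% = 7.701%; on $12,000,000 that is $924,120.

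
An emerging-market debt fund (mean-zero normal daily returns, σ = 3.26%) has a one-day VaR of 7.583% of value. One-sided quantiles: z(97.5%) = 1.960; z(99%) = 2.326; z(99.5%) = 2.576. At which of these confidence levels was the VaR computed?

99%

Implied z = VaR/σ = 7.583 / 3.26 = 2.326.
This matches z(99%) = 2.326.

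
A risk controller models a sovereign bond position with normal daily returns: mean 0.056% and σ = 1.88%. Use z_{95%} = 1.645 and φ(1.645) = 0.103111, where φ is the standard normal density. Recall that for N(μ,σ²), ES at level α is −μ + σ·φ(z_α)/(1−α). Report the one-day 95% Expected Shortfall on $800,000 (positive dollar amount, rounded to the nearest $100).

$30,600

Tail multiplier: φ(z)/(1−α) = 0.103111 / 0.05 = 2.062.
ES = −(0.056%) + 1.88% × 2.062 = 3.821%.
On $800,000: 0.03821 × $800,000 = $30,568.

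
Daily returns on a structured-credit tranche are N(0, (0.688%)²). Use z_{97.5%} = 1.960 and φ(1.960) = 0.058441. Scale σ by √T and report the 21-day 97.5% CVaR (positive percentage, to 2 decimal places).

σ_{21d} = 0.688% × √21 = 3.153%.
ES multiplier = φ(z)/(1−α) = 0.058441/0.025 = 2.338.
ES = 3.153% × 2.338 = 7.372%.

7.37%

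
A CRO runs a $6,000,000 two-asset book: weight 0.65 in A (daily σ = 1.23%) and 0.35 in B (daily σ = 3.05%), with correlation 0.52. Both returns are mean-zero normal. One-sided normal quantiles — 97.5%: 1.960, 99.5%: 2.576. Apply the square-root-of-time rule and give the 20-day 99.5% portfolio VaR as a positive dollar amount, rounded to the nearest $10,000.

σ_p = √(0.65²·1.23² + 0.35²·3.05² + 2·0.52·0.65·0.35·1.23·3.05) = 1.633%.
σ_{20d} = 1.633% × √20 = 7.303%.
VaR = 2.576 × 7.303% = 18.813%; on $6,000,000 that is $1,128,780.

$1,130,000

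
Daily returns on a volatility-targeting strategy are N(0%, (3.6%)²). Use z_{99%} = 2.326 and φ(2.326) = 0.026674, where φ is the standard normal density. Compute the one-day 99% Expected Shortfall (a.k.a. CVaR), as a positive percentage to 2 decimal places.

9.60%

Tail multiplier: φ(z)/(1−α) = 0.026674 / 0.01 = 2.667.
ES = 3.6% × 2.667 = 9.601%.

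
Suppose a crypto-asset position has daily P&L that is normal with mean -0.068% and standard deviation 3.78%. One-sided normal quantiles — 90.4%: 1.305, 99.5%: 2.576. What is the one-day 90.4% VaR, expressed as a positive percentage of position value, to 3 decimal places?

VaR = −μ + z·σ = −(-0.068%) + 1.305 × 3.78% = 5.001%.

5.001%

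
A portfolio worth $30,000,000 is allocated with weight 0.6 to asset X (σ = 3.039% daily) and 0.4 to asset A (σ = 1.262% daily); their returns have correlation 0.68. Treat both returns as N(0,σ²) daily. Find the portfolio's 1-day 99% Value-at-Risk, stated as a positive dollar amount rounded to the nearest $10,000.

σ_p² = 0.6²·3.039² + 0.4²·1.262² + 2·0.68·0.6·0.4·3.039·1.262 = 4.8314 (%²).
σ_p = √4.8314 = 2.198%.
At 99%, z = 2.326.
VaR = 2.326 × 2.198% = 5.113%; on $30,000,000 that is $1,533,900.

$1,530,000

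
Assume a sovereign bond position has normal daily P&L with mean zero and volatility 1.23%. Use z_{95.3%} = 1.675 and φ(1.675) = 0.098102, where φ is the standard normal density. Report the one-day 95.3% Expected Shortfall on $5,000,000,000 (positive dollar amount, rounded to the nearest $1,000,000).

$128,000,000

Tail multiplier: φ(z)/(1−α) = 0.098102 / 0.047 = 2.087.
ES = 1.23% × 2.087 = 2.567%.
On $5,000,000,000: 0.02567 × $5,000,000,000 = $128,350,000.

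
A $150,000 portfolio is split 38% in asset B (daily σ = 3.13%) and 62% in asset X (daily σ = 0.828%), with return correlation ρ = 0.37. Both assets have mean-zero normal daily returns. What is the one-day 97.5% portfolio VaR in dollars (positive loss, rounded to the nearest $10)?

$4,290

σ_p² = 0.38²·3.13² + 0.62²·0.828² + 2·0.37·0.38·0.62·3.13·0.828 = 2.1300 (%²).
σ_p = √2.1300 = 1.459%.
At 97.5%, z = 1.960.
VaR = 1.960 × 1.459% = 2.860%; on $150,000 that is $4,290.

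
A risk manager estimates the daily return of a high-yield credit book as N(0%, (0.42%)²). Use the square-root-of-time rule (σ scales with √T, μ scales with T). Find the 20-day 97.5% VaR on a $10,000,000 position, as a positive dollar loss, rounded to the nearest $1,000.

$368,000

At 97.5%, z = 1.960.
σ_{20d} = 0.42% × √20 = 1.878%.
VaR = 1.960 × 1.878% = 3.681%.
On $10,000,000: 0.03681 × $10,000,000 = $368,100.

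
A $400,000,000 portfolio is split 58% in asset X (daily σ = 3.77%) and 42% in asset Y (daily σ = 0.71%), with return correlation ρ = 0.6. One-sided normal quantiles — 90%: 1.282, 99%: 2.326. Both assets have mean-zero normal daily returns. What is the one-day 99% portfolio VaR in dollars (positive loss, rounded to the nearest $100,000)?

$22,100,000

σ_p² = 0.58²·3.77² + 0.42²·0.71² + 2·0.6·0.58·0.42·3.77·0.71 = 5.6526 (%²).
σ_p = √5.6526 = 2.378%.
VaR = 2.326 × 2.378% = 5.531%; on $400,000,000 that is $22,124,000.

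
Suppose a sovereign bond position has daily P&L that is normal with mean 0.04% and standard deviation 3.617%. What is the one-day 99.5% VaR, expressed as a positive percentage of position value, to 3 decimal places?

9.277%

At 99.5% one-sided, z = 2.576.
VaR = −μ + z·σ = −(0.04%) + 2.576 × 3.617% = 9.277%.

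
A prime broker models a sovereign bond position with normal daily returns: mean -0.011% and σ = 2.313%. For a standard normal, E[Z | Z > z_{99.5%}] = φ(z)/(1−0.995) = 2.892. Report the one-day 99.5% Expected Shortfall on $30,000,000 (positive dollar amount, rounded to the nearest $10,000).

ES = −(-0.011%) + 2.313% × 2.892 = 6.700%.
On $30,000,000: 0.06700 × $30,000,000 = $2,010,000.

$2,010,000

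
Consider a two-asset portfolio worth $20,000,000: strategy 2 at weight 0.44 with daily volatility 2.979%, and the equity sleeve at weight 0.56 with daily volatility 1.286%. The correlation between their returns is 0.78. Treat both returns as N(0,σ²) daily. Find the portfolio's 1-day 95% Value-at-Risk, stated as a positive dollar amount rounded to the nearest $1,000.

σ_p² = 0.44²·2.979² + 0.56²·1.286² + 2·0.78·0.44·0.56·2.979·1.286 = 3.7093 (%²).
σ_p = √3.7093 = 1.926%.
At 95%, z = 1.645.
VaR = 1.645 × 1.926% = 3.168%; on $20,000,000 that is $633,600.

$634,000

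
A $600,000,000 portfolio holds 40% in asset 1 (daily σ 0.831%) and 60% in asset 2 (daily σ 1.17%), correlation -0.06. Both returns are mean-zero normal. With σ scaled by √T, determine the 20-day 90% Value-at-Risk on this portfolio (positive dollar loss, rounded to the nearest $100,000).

σ_p = √(0.4²·0.831² + 0.6²·1.17² + 2·-0.06·0.4·0.6·0.831·1.17) = 0.758%.
σ_{20d} = 0.758% × √20 = 3.390%.
z(90%) = 1.282.
VaR = 1.282 × 3.390% = 4.346%; on $600,000,000 that is $26,076,000.

$26,100,000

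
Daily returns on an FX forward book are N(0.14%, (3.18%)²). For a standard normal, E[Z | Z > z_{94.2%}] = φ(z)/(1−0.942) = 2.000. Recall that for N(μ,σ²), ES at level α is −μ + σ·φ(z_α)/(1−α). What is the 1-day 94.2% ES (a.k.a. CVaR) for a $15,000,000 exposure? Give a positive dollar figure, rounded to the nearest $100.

ES = −(0.14%) + 3.18% × 2.000 = 6.220%.
On $15,000,000: 0.06220 × $15,000,000 = $933,000.

$933,000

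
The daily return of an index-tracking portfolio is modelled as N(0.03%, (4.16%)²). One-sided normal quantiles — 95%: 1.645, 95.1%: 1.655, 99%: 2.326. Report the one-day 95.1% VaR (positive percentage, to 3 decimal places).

6.855%

VaR = −μ + z·σ = −(0.03%) + 1.655 × 4.16% = 6.855%.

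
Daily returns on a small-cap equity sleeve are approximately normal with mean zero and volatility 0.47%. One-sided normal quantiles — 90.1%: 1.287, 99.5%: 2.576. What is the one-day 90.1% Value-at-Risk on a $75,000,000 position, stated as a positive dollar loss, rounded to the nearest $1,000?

VaR = z·σ = 1.287 × 0.47% = 0.605%.
On $75,000,000: 0.00605 × $75,000,000 = $453,750.

$454,000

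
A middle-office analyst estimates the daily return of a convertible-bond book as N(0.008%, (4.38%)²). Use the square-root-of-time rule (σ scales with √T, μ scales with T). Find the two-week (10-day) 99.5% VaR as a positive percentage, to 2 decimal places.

At 99.5%, z = 2.576.
σ_{10d} = 4.38% × √10 = 13.851%; μ_{10d} = 10 × 0.008% = 0.080%.
VaR = −(0.080%) + 2.576 × 13.851% = 35.600%.

35.60%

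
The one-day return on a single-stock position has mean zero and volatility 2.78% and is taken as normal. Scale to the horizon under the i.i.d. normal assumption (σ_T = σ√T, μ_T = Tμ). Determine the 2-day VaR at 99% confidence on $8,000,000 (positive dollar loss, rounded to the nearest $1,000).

$732,000

At 99%, z = 2.326.
σ_{2d} = 2.78% × √2 = 3.932%.
VaR = 2.326 × 3.932% = 9.146%.
On $8,000,000: 0.09146 × $8,000,000 = $731,680.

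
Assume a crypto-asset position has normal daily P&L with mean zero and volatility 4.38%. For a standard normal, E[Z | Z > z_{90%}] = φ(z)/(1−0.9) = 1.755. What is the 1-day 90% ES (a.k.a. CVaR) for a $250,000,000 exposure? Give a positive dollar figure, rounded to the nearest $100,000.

$19,200,000

ES = 4.38% × 1.755 = 7.687%.
On $250,000,000: 0.07687 × $250,000,000 = $19,217,500.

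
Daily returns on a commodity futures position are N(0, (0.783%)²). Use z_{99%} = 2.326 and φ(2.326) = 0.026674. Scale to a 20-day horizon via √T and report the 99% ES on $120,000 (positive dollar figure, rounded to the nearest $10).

σ_{20d} = 0.783% × √20 = 3.502%.
ES multiplier = φ(z)/(1−α) = 0.026674/0.01 = 2.667.
ES = 3.502% × 2.667 = 9.340%; on $120,000: $11,208.

$11,210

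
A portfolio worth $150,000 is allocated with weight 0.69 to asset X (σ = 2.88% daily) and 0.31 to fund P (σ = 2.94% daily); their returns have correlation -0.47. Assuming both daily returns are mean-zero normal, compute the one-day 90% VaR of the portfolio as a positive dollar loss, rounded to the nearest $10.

σ_p² = 0.69²·2.88² + 0.31²·2.94² + 2·-0.47·0.69·0.31·2.88·2.94 = 3.0771 (%²).
σ_p = √3.0771 = 1.754%.
At 90%, z = 1.282.
VaR = 1.282 × 1.754% = 2.249%; on $150,000 that is $3,374.

$3,370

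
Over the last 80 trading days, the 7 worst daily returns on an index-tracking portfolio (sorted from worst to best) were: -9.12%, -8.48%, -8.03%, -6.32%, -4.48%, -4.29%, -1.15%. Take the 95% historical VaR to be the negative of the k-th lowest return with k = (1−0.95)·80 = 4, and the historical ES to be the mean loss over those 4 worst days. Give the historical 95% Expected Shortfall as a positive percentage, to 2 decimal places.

The 4 worst returns sum to -31.95%.
ES = −(-31.95%) / 4 = 7.9875% ≈ 7.99%.

7.99%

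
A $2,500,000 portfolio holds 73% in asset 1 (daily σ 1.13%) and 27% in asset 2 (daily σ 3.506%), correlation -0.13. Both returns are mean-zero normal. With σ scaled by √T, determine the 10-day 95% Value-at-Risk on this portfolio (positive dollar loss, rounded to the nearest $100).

σ_p = √(0.73²·1.13² + 0.27²·3.506² + 2·-0.13·0.73·0.27·1.13·3.506) = 1.172%.
σ_{10d} = 1.172% × √10 = 3.706%.
z(95%) = 1.645.
VaR = 1.645 × 3.706% = 6.096%; on $2,500,000 that is $152,400.

$152,400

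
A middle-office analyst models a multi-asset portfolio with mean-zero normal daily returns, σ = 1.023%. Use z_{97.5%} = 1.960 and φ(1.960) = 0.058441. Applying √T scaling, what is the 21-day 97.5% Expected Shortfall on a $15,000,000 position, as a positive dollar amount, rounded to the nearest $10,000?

$1,640,000

σ_{21d} = 1.023% × √21 = 4.688%.
ES multiplier = φ(z)/(1−α) = 0.058441/0.025 = 2.338.
ES = 4.688% × 2.338 = 10.961%; on $15,000,000: $1,644,150.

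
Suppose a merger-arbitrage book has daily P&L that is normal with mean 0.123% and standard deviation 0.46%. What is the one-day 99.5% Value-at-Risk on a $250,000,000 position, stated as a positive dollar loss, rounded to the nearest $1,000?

At 99.5% one-sided, z = 2.576.
VaR = −μ + z·σ = −(0.123%) + 2.576 × 0.46% = 1.062%.
On $250,000,000: 0.01062 × $250,000,000 = $2,655,000.

$2,655,000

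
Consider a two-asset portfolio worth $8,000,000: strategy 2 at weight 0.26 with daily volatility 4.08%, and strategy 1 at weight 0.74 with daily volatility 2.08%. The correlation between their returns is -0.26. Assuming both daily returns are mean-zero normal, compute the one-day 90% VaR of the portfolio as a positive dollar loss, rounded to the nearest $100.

$166,800

σ_p² = 0.26²·4.08² + 0.74²·2.08² + 2·-0.26·0.26·0.74·4.08·2.08 = 2.6454 (%²).
σ_p = √2.6454 = 1.626%.
At 90%, z = 1.282.
VaR = 1.282 × 1.626% = 2.085%; on $8,000,000 that is $166,800.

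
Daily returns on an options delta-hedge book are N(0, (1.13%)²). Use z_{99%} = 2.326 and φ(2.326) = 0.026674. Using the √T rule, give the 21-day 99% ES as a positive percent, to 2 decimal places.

13.81%

σ_{21d} = 1.13% × √21 = 5.178%.
ES multiplier = φ(z)/(1−α) = 0.026674/0.01 = 2.667.
ES = 5.178% × 2.667 = 13.810%.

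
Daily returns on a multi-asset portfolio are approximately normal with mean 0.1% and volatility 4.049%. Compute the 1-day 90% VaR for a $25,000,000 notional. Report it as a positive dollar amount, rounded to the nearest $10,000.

$1,270,000

At 90% one-sided, z = 1.282.
VaR = −μ + z·σ = −(0.1%) + 1.282 × 4.049% = 5.091%.
On $25,000,000: 0.05091 × $25,000,000 = $1,272,750.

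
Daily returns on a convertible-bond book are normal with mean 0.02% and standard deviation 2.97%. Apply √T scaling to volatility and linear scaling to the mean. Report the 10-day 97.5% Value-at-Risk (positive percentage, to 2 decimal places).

18.21%

At 97.5%, z = 1.960.
σ_{10d} = 2.97% × √10 = 9.392%; μ_{10d} = 10 × 0.02% = 0.200%.
VaR = −(0.200%) + 1.960 × 9.392% = 18.208%.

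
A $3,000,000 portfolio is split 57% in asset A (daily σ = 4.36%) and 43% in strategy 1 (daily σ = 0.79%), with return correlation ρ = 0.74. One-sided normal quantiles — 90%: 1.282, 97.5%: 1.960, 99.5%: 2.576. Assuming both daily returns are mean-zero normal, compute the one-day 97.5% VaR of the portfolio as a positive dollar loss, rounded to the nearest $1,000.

σ_p² = 0.57²·4.36² + 0.43²·0.79² + 2·0.74·0.57·0.43·4.36·0.79 = 7.5411 (%²).
σ_p = √7.5411 = 2.746%.
VaR = 1.960 × 2.746% = 5.382%; on $3,000,000 that is $161,460.

$161,000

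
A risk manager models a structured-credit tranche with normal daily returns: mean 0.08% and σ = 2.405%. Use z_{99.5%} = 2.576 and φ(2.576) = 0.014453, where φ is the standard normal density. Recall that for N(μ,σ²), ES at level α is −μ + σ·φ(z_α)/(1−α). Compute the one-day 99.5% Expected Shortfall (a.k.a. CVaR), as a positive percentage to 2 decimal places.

Tail multiplier: φ(z)/(1−α) = 0.014453 / 0.005 = 2.891.
ES = −(0.08%) + 2.405% × 2.891 = 6.873%.

6.87%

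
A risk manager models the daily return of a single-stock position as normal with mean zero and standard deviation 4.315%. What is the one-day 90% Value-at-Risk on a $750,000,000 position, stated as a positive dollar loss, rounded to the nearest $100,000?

$41,500,000

At 90% one-sided, z = 1.282.
VaR = z·σ = 1.282 × 4.315% = 5.532%.
On $750,000,000: 0.05532 × $750,000,000 = $41,490,000.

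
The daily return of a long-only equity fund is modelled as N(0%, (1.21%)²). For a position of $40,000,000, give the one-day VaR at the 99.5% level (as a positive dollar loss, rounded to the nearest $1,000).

$1,247,000

At 99.5% one-sided, z = 2.576.
VaR = z·σ = 2.576 × 1.21% = 3.117%.
On $40,000,000: 0.03117 × $40,000,000 = $1,246,800.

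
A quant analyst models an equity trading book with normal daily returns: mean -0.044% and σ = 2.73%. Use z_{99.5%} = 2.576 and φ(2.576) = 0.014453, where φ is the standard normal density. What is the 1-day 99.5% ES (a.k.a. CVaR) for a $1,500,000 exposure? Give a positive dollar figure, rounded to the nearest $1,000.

Tail multiplier: φ(z)/(1−α) = 0.014453 / 0.005 = 2.891.
ES = −(-0.044%) + 2.73% × 2.891 = 7.936%.
On $1,500,000: 0.07936 × $1,500,000 = $119,040.

$119,000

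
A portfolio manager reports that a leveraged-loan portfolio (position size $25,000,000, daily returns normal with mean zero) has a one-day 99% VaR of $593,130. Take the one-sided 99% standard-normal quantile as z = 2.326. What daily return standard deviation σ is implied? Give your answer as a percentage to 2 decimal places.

1.02%

VaR as a fraction: $593,130 / $25,000,000 = 2.373%.
σ = VaR / z = 2.373% / 2.326 = 1.020%.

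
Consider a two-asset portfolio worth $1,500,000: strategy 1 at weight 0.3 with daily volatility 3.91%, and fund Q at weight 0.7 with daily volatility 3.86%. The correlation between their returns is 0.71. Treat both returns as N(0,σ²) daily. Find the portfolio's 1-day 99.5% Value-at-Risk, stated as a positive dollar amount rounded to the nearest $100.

$140,300

σ_p² = 0.3²·3.91² + 0.7²·3.86² + 2·0.71·0.3·0.7·3.91·3.86 = 13.1773 (%²).
σ_p = √13.1773 = 3.630%.
At 99.5%, z = 2.576.
VaR = 2.576 × 3.630% = 9.351%; on $1,500,000 that is $140,265.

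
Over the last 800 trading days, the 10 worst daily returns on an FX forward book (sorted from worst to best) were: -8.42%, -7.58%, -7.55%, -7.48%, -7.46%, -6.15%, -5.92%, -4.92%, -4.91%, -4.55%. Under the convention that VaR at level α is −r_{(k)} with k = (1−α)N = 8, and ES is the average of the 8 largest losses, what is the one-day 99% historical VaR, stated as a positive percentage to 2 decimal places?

4.92%

k = 8; the 8th lowest return is -4.92%, so VaR = 4.92%.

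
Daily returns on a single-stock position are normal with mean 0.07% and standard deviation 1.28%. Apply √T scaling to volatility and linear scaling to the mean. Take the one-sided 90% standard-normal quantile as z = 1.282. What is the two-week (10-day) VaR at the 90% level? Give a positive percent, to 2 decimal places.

σ_{10d} = 1.28% × √10 = 4.048%; μ_{10d} = 10 × 0.07% = 0.700%.
VaR = −(0.700%) + 1.282 × 4.048% = 4.490%.

4.49%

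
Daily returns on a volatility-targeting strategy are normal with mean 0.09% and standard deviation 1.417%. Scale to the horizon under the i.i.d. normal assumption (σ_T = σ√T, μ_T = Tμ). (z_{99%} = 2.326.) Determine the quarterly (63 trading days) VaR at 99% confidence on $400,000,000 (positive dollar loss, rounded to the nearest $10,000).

$81,960,000

σ_{63d} = 1.417% × √63 = 11.247%; μ_{63d} = 63 × 0.09% = 5.670%.
VaR = −(5.670%) + 2.326 × 11.247% = 20.491%.
On $400,000,000: 0.20491 × $400,000,000 = $81,964,000.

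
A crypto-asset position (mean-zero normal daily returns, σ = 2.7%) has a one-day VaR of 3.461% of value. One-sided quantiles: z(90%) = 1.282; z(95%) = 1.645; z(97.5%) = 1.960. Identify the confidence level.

90%

Implied z = VaR/σ = 3.461 / 2.7 = 1.282.
This matches z(90%) = 1.282.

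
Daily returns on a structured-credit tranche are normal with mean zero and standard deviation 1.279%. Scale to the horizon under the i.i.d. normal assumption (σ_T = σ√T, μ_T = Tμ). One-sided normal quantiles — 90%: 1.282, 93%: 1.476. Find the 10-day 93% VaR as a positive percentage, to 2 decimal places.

σ_{10d} = 1.279% × √10 = 4.045%.
VaR = 1.476 × 4.045% = 5.970%.

5.97%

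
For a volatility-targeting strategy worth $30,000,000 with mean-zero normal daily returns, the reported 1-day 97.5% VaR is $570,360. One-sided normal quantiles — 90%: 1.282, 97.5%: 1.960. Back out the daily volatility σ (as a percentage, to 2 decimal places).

0.97%

VaR as a fraction: $570,360 / $30,000,000 = 1.901%.
σ = VaR / z = 1.901% / 1.960 = 0.970%.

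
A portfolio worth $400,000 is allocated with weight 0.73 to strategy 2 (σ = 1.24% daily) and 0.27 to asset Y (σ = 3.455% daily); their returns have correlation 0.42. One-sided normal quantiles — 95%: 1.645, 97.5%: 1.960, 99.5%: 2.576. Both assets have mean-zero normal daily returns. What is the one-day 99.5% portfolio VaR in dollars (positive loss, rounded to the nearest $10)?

$15,960

σ_p² = 0.73²·1.24² + 0.27²·3.455² + 2·0.42·0.73·0.27·1.24·3.455 = 2.3989 (%²).
σ_p = √2.3989 = 1.549%.
VaR = 2.576 × 1.549% = 3.990%; on $400,000 that is $15,960.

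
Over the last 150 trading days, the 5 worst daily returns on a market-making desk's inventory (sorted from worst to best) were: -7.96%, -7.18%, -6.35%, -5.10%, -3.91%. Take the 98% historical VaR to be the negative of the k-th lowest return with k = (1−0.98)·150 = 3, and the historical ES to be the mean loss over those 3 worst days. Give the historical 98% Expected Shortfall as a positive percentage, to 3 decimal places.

The 3 worst returns sum to -21.49%.
ES = −(-21.49%) / 3 = 7.1633…% ≈ 7.163%.

7.163%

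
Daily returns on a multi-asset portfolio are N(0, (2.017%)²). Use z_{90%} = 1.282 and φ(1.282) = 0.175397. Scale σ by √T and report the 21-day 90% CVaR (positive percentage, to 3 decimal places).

16.212%

σ_{21d} = 2.017% × √21 = 9.243%.
ES multiplier = φ(z)/(1−α) = 0.175397/0.1 = 1.754.
ES = 9.243% × 1.754 = 16.212%.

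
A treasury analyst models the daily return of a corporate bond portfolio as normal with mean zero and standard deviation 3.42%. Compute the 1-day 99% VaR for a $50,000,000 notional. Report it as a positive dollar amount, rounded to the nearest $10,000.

At 99% one-sided, z = 2.326.
VaR = z·σ = 2.326 × 3.42% = 7.955%.
On $50,000,000: 0.07955 × $50,000,000 = $3,977,500.

$3,980,000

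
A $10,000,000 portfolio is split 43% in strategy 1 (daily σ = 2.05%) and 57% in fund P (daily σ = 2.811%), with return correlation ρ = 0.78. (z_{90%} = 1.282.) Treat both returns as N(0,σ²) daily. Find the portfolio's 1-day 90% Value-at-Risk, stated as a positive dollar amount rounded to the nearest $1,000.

$302,000

σ_p² = 0.43²·2.05² + 0.57²·2.811² + 2·0.78·0.43·0.57·2.05·2.811 = 5.5477 (%²).
σ_p = √5.5477 = 2.355%.
VaR = 1.282 × 2.355% = 3.019%; on $10,000,000 that is $301,900.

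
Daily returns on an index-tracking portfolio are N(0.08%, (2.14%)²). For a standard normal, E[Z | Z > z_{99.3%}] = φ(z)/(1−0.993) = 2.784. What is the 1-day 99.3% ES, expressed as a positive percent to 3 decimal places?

5.878%

ES = −(0.08%) + 2.14% × 2.784 = 5.878%.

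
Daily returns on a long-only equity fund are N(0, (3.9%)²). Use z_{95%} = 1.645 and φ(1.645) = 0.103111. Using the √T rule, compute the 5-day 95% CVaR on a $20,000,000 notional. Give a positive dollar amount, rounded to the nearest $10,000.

σ_{5d} = 3.9% × √5 = 8.721%.
ES multiplier = φ(z)/(1−α) = 0.103111/0.05 = 2.062.
ES = 8.721% × 2.062 = 17.983%; on $20,000,000: $3,596,600.

$3,600,000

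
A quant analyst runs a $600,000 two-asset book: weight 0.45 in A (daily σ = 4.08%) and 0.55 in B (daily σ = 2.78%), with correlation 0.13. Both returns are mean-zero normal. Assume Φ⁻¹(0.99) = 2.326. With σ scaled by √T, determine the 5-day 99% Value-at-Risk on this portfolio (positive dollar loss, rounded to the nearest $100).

σ_p = √(0.45²·4.08² + 0.55²·2.78² + 2·0.13·0.45·0.55·4.08·2.78) = 2.537%.
σ_{5d} = 2.537% × √5 = 5.673%.
VaR = 2.326 × 5.673% = 13.195%; on $600,000 that is $79,170.

$79,200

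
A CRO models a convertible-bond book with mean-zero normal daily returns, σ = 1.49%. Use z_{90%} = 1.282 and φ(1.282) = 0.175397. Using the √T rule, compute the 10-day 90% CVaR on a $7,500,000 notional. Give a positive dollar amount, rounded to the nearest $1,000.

σ_{10d} = 1.49% × √10 = 4.712%.
ES multiplier = φ(z)/(1−α) = 0.175397/0.1 = 1.754.
ES = 4.712% × 1.754 = 8.265%; on $7,500,000: $619,875.

$620,000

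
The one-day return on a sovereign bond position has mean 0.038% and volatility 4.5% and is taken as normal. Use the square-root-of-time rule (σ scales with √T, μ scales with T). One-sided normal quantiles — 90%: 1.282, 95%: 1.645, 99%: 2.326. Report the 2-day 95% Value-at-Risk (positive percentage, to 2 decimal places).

10.39%

σ_{2d} = 4.5% × √2 = 6.364%; μ_{2d} = 2 × 0.038% = 0.076%.
VaR = −(0.076%) + 1.645 × 6.364% = 10.393%.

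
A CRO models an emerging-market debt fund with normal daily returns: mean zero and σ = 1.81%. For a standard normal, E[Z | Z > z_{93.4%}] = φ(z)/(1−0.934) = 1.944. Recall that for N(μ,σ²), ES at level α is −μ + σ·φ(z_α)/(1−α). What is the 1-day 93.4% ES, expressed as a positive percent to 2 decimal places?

3.52%

ES = 1.81% × 1.944 = 3.519%.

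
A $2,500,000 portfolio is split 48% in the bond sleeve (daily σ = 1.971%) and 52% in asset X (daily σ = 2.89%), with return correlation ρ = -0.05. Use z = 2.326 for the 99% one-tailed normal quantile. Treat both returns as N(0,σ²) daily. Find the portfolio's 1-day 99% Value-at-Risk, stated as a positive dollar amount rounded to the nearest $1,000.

σ_p² = 0.48²·1.971² + 0.52²·2.89² + 2·-0.05·0.48·0.52·1.971·2.89 = 3.0113 (%²).
σ_p = √3.0113 = 1.735%.
VaR = 2.326 × 1.735% = 4.036%; on $2,500,000 that is $100,900.

$101,000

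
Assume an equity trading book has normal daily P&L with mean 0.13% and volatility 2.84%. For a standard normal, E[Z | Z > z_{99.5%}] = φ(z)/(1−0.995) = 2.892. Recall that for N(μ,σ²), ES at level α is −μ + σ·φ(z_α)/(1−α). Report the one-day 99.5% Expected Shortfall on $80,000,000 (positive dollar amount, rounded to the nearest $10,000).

$6,470,000

ES = −(0.13%) + 2.84% × 2.892 = 8.083%.
On $80,000,000: 0.08083 × $80,000,000 = $6,466,400.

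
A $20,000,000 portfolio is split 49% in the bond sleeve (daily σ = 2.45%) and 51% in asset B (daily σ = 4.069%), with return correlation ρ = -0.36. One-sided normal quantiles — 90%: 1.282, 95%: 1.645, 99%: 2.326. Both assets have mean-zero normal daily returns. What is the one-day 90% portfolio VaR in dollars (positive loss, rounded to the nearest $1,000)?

$510,000

σ_p² = 0.49²·2.45² + 0.51²·4.069² + 2·-0.36·0.49·0.51·2.45·4.069 = 3.9539 (%²).
σ_p = √3.9539 = 1.988%.
VaR = 1.282 × 1.988% = 2.549%; on $20,000,000 that is $509,800.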